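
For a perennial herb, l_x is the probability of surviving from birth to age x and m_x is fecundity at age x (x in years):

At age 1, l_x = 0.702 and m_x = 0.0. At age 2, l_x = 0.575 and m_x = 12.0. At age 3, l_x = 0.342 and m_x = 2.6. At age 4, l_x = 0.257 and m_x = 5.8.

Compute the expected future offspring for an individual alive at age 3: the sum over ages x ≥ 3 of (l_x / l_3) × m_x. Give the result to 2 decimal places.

6.96

l_3 = 0.342. Conditional survival from age 3 to x is l_x / l_3.
  x=3: (0.342/0.342) × 2.6 = 2.6000
  x=4: (0.257/0.342) × 5.8 = 4.3585
Sum = 2.6000 + 4.3585 = 6.9585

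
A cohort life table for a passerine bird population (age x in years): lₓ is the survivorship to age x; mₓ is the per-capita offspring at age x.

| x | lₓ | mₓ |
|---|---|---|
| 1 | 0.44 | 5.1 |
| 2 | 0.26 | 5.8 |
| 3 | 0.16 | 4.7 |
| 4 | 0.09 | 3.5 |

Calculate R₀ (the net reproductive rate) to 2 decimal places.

R₀ = Σ lₓ mₓ:
  age 1: 0.44 × 5.1 = 2.2440
  age 2: 0.26 × 5.8 = 1.5080
  age 3: 0.16 × 4.7 = 0.7520
  age 4: 0.09 × 3.5 = 0.3150
R₀ = 2.2440 + 1.5080 + 0.7520 + 0.3150 = 4.8190

4.82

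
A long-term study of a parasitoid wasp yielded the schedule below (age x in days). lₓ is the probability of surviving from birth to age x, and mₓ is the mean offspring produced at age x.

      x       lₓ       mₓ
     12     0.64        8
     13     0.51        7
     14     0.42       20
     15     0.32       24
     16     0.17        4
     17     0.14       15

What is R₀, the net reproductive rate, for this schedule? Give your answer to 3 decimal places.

R₀ = Σ lₓ mₓ:
  age 12: 0.64 × 8 = 5.1200
  age 13: 0.51 × 7 = 3.5700
  age 14: 0.42 × 20 = 8.4000
  age 15: 0.32 × 24 = 7.6800
  age 16: 0.17 × 4 = 0.6800
  age 17: 0.14 × 15 = 2.1000
R₀ = 5.1200 + 3.5700 + 8.4000 + 7.6800 + 0.6800 + 2.1000 = 27.5500

27.550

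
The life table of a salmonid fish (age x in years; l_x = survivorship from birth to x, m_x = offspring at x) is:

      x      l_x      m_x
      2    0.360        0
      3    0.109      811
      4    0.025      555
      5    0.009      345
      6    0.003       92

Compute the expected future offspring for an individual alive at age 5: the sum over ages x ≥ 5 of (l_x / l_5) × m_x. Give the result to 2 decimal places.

375.67

l_5 = 0.009. Conditional survival from age 5 to x is l_x / l_5.
  x=5: (0.009/0.009) × 345 = 345.0000
  x=6: (0.003/0.009) × 92 = 30.6667
Sum = 345.0000 + 30.6667 = 375.6667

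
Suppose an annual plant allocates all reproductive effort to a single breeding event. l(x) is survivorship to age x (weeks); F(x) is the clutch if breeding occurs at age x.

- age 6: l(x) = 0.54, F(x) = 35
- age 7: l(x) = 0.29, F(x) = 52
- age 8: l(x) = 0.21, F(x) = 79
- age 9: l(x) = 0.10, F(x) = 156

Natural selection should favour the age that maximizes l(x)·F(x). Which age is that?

Expected offspring if breeding at age x = l(x) × F(x):
  age 6: 0.54 × 35 = 18.900
  age 7: 0.29 × 52 = 15.080
  age 8: 0.21 × 79 = 16.590
  age 9: 0.10 × 156 = 15.600
Maximum at age 6 (18.900).

6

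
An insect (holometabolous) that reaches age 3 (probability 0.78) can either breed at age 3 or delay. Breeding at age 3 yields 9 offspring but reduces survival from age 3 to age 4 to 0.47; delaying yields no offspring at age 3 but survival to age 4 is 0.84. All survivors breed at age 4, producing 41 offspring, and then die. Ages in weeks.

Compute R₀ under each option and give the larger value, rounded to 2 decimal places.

breed at age 3: R₀ = 0.78 × (9 + 0.47 × 41) = 0.78 × 28.2700 = 22.0506
delay to age 4: R₀ = 0.78 × (0.84 × 41) = 0.78 × 34.4400 = 26.8632
Higher: delay to age 4 (26.8632).

26.86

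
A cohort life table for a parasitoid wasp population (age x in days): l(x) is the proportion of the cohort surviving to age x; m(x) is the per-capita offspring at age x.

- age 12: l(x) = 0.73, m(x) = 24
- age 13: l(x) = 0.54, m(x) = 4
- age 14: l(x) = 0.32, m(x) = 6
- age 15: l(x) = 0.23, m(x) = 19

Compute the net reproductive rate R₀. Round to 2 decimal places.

R₀ = Σ l(x) m(x):
  age 12: 0.73 × 24 = 17.5200
  age 13: 0.54 × 4 = 2.1600
  age 14: 0.32 × 6 = 1.9200
  age 15: 0.23 × 19 = 4.3700
R₀ = 17.5200 + 2.1600 + 1.9200 + 4.3700 = 25.9700

25.97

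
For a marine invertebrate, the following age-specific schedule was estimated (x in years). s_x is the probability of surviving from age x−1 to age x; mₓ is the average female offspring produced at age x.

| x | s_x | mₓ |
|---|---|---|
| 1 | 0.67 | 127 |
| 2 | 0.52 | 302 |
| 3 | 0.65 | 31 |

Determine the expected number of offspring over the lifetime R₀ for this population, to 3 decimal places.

197.327

Survivorship from birth: l_x = s_1·s_2·…·s_x.
  l_1 = 0.67000
  l_2 = 0.34840
  l_3 = 0.22646
R₀ = Σ l_x mₓ:
  age 1: 0.67000 × 127 = 85.0900
  age 2: 0.34840 × 302 = 105.2168
  age 3: 0.22646 × 31 = 7.0203
R₀ = 85.0900 + 105.2168 + 7.0203 = 197.3271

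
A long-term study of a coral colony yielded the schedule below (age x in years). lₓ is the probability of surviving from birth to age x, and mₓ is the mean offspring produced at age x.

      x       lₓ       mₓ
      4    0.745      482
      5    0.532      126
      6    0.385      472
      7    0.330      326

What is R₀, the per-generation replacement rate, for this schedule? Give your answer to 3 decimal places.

715.422

R₀ = Σ lₓ mₓ:
  age 4: 0.745 × 482 = 359.0900
  age 5: 0.532 × 126 = 67.0320
  age 6: 0.385 × 472 = 181.7200
  age 7: 0.330 × 326 = 107.5800
R₀ = 359.0900 + 67.0320 + 181.7200 + 107.5800 = 715.4220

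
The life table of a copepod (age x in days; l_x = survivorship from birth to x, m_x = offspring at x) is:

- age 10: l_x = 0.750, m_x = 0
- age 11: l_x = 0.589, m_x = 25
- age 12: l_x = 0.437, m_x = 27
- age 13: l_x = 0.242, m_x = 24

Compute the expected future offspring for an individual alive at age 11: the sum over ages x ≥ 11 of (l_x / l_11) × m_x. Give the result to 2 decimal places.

l_11 = 0.589. Conditional survival from age 11 to x is l_x / l_11.
  x=11: (0.589/0.589) × 25 = 25.0000
  x=12: (0.437/0.589) × 27 = 20.0323
  x=13: (0.242/0.589) × 24 = 9.8608
Sum = 25.0000 + 20.0323 + 9.8608 = 54.8930

54.89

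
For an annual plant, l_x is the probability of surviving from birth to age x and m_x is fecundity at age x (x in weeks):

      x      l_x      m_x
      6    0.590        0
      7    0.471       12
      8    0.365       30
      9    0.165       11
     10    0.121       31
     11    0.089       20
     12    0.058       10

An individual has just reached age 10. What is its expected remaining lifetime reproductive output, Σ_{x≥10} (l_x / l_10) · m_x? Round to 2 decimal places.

l_10 = 0.121. Conditional survival from age 10 to x is l_x / l_10.
  x=10: (0.121/0.121) × 31 = 31.0000
  x=11: (0.089/0.121) × 20 = 14.7107
  x=12: (0.058/0.121) × 10 = 4.7934
Sum = 31.0000 + 14.7107 + 4.7934 = 50.5041

50.50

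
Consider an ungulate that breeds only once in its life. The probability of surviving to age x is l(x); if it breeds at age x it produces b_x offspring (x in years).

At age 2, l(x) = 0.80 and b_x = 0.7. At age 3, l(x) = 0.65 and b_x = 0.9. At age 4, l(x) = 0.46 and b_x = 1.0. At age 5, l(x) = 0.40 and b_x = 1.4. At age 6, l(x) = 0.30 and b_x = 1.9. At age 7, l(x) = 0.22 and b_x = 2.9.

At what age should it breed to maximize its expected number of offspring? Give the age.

Expected offspring if breeding at age x = l(x) × b_x:
  age 2: 0.80 × 0.7 = 0.560
  age 3: 0.65 × 0.9 = 0.585
  age 4: 0.46 × 1.0 = 0.460
  age 5: 0.40 × 1.4 = 0.560
  age 6: 0.30 × 1.9 = 0.570
  age 7: 0.22 × 2.9 = 0.638
Maximum at age 7 (0.638).

7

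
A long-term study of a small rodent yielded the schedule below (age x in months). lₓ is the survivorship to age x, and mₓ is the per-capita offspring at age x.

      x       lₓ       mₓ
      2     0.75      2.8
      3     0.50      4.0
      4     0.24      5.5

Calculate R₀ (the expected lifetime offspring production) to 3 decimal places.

R₀ = Σ lₓ mₓ:
  age 2: 0.75 × 2.8 = 2.1000
  age 3: 0.50 × 4.0 = 2.0000
  age 4: 0.24 × 5.5 = 1.3200
R₀ = 2.1000 + 2.0000 + 1.3200 = 5.4200

5.420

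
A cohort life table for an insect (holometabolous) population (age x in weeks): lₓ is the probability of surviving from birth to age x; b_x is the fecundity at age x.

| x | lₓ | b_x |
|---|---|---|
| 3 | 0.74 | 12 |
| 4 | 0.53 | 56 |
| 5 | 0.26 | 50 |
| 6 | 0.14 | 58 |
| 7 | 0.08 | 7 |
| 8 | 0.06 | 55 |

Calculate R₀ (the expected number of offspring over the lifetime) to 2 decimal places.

R₀ = Σ lₓ b_x:
  age 3: 0.74 × 12 = 8.8800
  age 4: 0.53 × 56 = 29.6800
  age 5: 0.26 × 50 = 13.0000
  age 6: 0.14 × 58 = 8.1200
  age 7: 0.08 × 7 = 0.5600
  age 8: 0.06 × 55 = 3.3000
R₀ = 8.8800 + 29.6800 + 13.0000 + 8.1200 + 0.5600 + 3.3000 = 63.5400

63.54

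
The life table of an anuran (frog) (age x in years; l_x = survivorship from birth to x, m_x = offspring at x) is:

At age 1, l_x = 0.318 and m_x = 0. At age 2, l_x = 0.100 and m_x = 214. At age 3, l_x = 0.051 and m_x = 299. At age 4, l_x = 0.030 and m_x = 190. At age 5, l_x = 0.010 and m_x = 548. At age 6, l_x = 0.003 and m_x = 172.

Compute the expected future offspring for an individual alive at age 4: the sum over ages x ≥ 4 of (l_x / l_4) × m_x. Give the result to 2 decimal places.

l_4 = 0.030. Conditional survival from age 4 to x is l_x / l_4.
  x=4: (0.030/0.030) × 190 = 190.0000
  x=5: (0.010/0.030) × 548 = 182.6667
  x=6: (0.003/0.030) × 172 = 17.2000
Sum = 190.0000 + 182.6667 + 17.2000 = 389.8667

389.87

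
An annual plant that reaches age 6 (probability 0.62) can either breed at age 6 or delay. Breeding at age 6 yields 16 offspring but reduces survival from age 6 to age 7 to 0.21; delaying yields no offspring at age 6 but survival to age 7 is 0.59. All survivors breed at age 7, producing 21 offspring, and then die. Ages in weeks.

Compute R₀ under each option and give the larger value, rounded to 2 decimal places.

breed at age 6: R₀ = 0.62 × (16 + 0.21 × 21) = 0.62 × 20.4100 = 12.6542
delay to age 7: R₀ = 0.62 × (0.59 × 21) = 0.62 × 12.3900 = 7.6818
Higher: breed at age 6 (12.6542).

12.65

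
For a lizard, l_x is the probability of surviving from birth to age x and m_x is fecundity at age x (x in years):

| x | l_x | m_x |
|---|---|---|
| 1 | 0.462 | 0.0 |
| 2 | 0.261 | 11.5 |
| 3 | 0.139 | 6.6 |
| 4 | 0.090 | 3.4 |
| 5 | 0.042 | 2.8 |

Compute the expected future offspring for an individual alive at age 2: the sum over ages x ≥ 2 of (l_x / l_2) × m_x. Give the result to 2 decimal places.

l_2 = 0.261. Conditional survival from age 2 to x is l_x / l_2.
  x=2: (0.261/0.261) × 11.5 = 11.5000
  x=3: (0.139/0.261) × 6.6 = 3.5149
  x=4: (0.090/0.261) × 3.4 = 1.1724
  x=5: (0.042/0.261) × 2.8 = 0.4506
Sum = 11.5000 + 3.5149 + 1.1724 + 0.4506 = 16.6379

16.64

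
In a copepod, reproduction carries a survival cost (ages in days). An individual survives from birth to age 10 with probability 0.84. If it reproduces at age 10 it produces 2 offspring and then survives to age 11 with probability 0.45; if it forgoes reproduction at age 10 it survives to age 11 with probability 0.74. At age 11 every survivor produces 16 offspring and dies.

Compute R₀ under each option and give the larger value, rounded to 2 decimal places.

9.95

breed at age 10: R₀ = 0.84 × (2 + 0.45 × 16) = 0.84 × 9.2000 = 7.7280
delay to age 11: R₀ = 0.84 × (0.74 × 16) = 0.84 × 11.8400 = 9.9456
Higher: delay to age 11 (9.9456).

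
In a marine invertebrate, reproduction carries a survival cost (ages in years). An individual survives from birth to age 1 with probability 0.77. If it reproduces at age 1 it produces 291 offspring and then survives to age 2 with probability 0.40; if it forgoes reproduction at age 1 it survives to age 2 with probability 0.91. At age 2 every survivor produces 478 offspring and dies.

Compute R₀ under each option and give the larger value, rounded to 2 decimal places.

breed at age 1: R₀ = 0.77 × (291 + 0.40 × 478) = 0.77 × 482.2000 = 371.2940
delay to age 2: R₀ = 0.77 × (0.91 × 478) = 0.77 × 434.9800 = 334.9346
Higher: breed at age 1 (371.2940).

371.29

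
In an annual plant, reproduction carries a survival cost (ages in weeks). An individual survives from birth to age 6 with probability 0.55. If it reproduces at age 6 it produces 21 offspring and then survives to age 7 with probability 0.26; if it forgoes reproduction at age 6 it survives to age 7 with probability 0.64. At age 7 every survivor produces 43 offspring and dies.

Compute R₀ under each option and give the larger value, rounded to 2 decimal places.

17.70

breed at age 6: R₀ = 0.55 × (21 + 0.26 × 43) = 0.55 × 32.1800 = 17.6990
delay to age 7: R₀ = 0.55 × (0.64 × 43) = 0.55 × 27.5200 = 15.1360
Higher: breed at age 6 (17.6990).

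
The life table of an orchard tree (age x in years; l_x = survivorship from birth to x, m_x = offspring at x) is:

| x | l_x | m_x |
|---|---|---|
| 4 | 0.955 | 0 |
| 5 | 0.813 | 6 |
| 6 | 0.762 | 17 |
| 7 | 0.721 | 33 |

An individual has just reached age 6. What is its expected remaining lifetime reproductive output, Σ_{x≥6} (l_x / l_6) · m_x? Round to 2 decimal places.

l_6 = 0.762. Conditional survival from age 6 to x is l_x / l_6.
  x=6: (0.762/0.762) × 17 = 17.0000
  x=7: (0.721/0.762) × 33 = 31.2244
Sum = 17.0000 + 31.2244 = 48.2244

48.22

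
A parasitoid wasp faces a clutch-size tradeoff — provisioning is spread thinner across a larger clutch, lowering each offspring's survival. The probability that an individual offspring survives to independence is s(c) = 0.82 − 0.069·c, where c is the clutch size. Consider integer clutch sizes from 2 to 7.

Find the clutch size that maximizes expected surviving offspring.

6

Expected surviving offspring = c × s(c):
  c=2: 2 × 0.682 = 1.364
  c=3: 3 × 0.613 = 1.839
  c=4: 4 × 0.544 = 2.176
  c=5: 5 × 0.475 = 2.375
  c=6: 6 × 0.406 = 2.436
  c=7: 7 × 0.337 = 2.359
Maximum at c = 6 (2.436 surviving offspring).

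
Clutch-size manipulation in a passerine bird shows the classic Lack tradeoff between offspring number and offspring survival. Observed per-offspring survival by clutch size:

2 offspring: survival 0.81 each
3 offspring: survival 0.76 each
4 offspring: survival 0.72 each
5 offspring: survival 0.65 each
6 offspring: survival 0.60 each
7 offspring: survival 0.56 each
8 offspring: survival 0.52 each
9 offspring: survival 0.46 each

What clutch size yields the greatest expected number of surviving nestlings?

Expected surviving nestlings = c × s(c):
  c=2: 2 × 0.81 = 1.620
  c=3: 3 × 0.76 = 2.280
  c=4: 4 × 0.72 = 2.880
  c=5: 5 × 0.65 = 3.250
  c=6: 6 × 0.60 = 3.600
  c=7: 7 × 0.56 = 3.920
  c=8: 8 × 0.52 = 4.160
  c=9: 9 × 0.46 = 4.140
Maximum at c = 8 (4.160 surviving nestlings).

8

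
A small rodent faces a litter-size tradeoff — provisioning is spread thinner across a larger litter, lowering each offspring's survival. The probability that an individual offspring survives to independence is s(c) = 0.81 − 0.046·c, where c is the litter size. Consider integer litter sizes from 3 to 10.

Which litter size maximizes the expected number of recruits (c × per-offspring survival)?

Expected recruits = c × s(c):
  c=3: 3 × 0.672 = 2.016
  c=4: 4 × 0.626 = 2.504
  c=5: 5 × 0.580 = 2.900
  c=6: 6 × 0.534 = 3.204
  c=7: 7 × 0.488 = 3.416
  c=8: 8 × 0.442 = 3.536
  c=9: 9 × 0.396 = 3.564
  c=10: 10 × 0.350 = 3.500
Maximum at c = 9 (3.564 recruits).

9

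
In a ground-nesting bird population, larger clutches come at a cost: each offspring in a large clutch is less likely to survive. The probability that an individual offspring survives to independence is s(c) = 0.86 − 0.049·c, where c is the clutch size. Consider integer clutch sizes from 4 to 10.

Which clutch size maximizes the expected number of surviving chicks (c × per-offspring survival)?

9

Expected surviving chicks = c × s(c):
  c=4: 4 × 0.664 = 2.656
  c=5: 5 × 0.615 = 3.075
  c=6: 6 × 0.566 = 3.396
  c=7: 7 × 0.517 = 3.619
  c=8: 8 × 0.468 = 3.744
  c=9: 9 × 0.419 = 3.771
  c=10: 10 × 0.370 = 3.700
Maximum at c = 9 (3.771 surviving chicks).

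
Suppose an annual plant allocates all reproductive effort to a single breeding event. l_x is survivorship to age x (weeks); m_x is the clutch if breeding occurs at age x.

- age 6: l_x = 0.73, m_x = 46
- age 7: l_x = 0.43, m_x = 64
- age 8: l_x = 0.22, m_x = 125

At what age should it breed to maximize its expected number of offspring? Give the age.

Expected offspring if breeding at age x = l_x × m_x:
  age 6: 0.73 × 46 = 33.580
  age 7: 0.43 × 64 = 27.520
  age 8: 0.22 × 125 = 27.500
Maximum at age 6 (33.580).

6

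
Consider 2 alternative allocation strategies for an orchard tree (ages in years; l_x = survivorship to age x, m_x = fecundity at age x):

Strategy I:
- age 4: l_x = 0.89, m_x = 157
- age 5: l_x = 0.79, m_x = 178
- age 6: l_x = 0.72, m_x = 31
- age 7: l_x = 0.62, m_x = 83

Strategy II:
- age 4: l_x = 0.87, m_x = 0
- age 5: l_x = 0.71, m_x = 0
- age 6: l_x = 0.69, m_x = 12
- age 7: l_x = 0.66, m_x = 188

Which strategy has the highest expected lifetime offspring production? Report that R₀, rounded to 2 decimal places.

Strategy I: R₀ = 0.89×157 + 0.79×178 + 0.72×31 + 0.62×83 = 354.1300
Strategy II: R₀ = 0.87×0 + 0.71×0 + 0.69×12 + 0.66×188 = 132.3600
Highest R₀: strategy I with 354.1300.

354.13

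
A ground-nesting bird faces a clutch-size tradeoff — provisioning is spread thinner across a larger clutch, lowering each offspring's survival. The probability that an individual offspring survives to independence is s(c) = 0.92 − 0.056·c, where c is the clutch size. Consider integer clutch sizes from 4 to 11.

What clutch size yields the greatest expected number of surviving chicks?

Expected surviving chicks = c × s(c):
  c=4: 4 × 0.696 = 2.784
  c=5: 5 × 0.640 = 3.200
  c=6: 6 × 0.584 = 3.504
  c=7: 7 × 0.528 = 3.696
  c=8: 8 × 0.472 = 3.776
  c=9: 9 × 0.416 = 3.744
  c=10: 10 × 0.360 = 3.600
  c=11: 11 × 0.304 = 3.344
Maximum at c = 8 (3.776 surviving chicks).

8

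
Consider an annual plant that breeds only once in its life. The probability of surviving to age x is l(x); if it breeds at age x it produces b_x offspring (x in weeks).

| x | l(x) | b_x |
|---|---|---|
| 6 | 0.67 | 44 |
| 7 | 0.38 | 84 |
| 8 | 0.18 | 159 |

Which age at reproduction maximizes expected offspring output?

7

Expected offspring if breeding at age x = l(x) × b_x:
  age 6: 0.67 × 44 = 29.480
  age 7: 0.38 × 84 = 31.920
  age 8: 0.18 × 159 = 28.620
Maximum at age 7 (31.920).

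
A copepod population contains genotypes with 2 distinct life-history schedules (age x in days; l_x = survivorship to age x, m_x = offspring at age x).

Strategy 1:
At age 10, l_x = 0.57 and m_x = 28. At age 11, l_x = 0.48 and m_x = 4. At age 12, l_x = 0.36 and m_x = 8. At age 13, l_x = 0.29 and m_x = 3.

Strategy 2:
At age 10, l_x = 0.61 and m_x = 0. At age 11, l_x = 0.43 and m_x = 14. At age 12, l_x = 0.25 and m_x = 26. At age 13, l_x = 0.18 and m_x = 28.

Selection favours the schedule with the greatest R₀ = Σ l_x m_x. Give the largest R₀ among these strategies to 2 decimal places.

Strategy 1: R₀ = 0.57×28 + 0.48×4 + 0.36×8 + 0.29×3 = 21.6300
Strategy 2: R₀ = 0.61×0 + 0.43×14 + 0.25×26 + 0.18×28 = 17.5600
Highest R₀: strategy 1 with 21.6300.

21.63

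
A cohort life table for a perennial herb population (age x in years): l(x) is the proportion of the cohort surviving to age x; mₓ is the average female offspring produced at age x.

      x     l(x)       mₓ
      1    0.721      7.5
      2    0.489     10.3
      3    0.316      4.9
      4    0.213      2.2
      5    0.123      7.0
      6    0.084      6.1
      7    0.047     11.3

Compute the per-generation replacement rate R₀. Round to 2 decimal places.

14.37

R₀ = Σ l(x) mₓ:
  age 1: 0.721 × 7.5 = 5.4075
  age 2: 0.489 × 10.3 = 5.0367
  age 3: 0.316 × 4.9 = 1.5484
  age 4: 0.213 × 2.2 = 0.4686
  age 5: 0.123 × 7.0 = 0.8610
  age 6: 0.084 × 6.1 = 0.5124
  age 7: 0.047 × 11.3 = 0.5311
R₀ = 5.4075 + 5.0367 + 1.5484 + 0.4686 + 0.8610 + 0.5124 + 0.5311 = 14.3657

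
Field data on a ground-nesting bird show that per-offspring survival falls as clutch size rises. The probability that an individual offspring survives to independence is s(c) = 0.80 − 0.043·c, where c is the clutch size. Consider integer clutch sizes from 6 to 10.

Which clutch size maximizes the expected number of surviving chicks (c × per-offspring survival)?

9

Expected surviving chicks = c × s(c):
  c=6: 6 × 0.542 = 3.252
  c=7: 7 × 0.499 = 3.493
  c=8: 8 × 0.456 = 3.648
  c=9: 9 × 0.413 = 3.717
  c=10: 10 × 0.370 = 3.700
Maximum at c = 9 (3.717 surviving chicks).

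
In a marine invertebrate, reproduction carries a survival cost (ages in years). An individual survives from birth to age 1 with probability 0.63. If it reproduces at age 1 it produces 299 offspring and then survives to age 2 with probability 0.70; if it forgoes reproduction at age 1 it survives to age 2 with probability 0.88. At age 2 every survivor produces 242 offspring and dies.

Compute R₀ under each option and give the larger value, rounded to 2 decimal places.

295.09

breed at age 1: R₀ = 0.63 × (299 + 0.70 × 242) = 0.63 × 468.4000 = 295.0920
delay to age 2: R₀ = 0.63 × (0.88 × 242) = 0.63 × 212.9600 = 134.1648
Higher: breed at age 1 (295.0920).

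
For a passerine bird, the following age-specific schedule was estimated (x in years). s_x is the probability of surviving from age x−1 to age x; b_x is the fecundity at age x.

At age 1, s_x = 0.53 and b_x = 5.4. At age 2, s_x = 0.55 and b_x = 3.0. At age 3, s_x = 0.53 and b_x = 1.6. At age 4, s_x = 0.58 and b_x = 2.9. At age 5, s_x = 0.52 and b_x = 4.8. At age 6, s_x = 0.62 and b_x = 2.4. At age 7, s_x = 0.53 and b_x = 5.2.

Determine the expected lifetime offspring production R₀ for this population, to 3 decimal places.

Survivorship from birth: l_x = s_1·s_2·…·s_x.
  l_1 = 0.53000
  l_2 = 0.29150
  l_3 = 0.15450
  l_4 = 0.08961
  l_5 = 0.04660
  l_6 = 0.02889
  l_7 = 0.01531
R₀ = Σ l_x b_x:
  age 1: 0.53000 × 5.4 = 2.8620
  age 2: 0.29150 × 3.0 = 0.8745
  age 3: 0.15450 × 1.6 = 0.2472
  age 4: 0.08961 × 2.9 = 0.2599
  age 5: 0.04660 × 4.8 = 0.2237
  age 6: 0.02889 × 2.4 = 0.0693
  age 7: 0.01531 × 5.2 = 0.0796
R₀ = 2.8620 + 0.8745 + 0.2472 + 0.2599 + 0.2237 + 0.0693 + 0.0796 = 4.6162

4.616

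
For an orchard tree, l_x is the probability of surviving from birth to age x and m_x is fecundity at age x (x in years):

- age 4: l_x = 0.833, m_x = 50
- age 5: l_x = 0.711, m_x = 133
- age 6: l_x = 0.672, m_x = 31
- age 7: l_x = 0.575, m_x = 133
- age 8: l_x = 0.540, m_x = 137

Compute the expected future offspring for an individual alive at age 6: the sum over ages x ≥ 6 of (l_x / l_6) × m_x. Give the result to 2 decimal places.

l_6 = 0.672. Conditional survival from age 6 to x is l_x / l_6.
  x=6: (0.672/0.672) × 31 = 31.0000
  x=7: (0.575/0.672) × 133 = 113.8021
  x=8: (0.540/0.672) × 137 = 110.0893
Sum = 31.0000 + 113.8021 + 110.0893 = 254.8914

254.89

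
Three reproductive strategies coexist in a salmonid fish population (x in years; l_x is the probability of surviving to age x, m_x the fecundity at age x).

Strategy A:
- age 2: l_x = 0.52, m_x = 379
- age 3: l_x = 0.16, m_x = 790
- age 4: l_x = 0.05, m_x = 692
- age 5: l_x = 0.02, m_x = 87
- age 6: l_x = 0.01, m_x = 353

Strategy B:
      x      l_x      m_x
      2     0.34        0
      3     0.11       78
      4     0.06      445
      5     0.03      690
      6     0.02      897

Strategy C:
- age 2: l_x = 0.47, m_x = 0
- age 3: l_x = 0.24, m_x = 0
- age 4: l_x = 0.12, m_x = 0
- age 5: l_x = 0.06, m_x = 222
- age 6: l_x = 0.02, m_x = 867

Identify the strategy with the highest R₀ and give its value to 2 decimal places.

363.35

Strategy A: R₀ = 0.52×379 + 0.16×790 + 0.05×692 + 0.02×87 + 0.01×353 = 363.3500
Strategy B: R₀ = 0.34×0 + 0.11×78 + 0.06×445 + 0.03×690 + 0.02×897 = 73.9200
Strategy C: R₀ = 0.47×0 + 0.24×0 + 0.12×0 + 0.06×222 + 0.02×867 = 30.6600
Highest R₀: strategy A with 363.3500.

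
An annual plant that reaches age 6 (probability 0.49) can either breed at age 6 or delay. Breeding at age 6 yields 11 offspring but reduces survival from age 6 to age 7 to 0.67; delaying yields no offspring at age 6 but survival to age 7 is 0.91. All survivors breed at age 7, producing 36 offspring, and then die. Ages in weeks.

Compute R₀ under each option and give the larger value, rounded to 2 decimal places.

breed at age 6: R₀ = 0.49 × (11 + 0.67 × 36) = 0.49 × 35.1200 = 17.2088
delay to age 7: R₀ = 0.49 × (0.91 × 36) = 0.49 × 32.7600 = 16.0524
Higher: breed at age 6 (17.2088).

17.21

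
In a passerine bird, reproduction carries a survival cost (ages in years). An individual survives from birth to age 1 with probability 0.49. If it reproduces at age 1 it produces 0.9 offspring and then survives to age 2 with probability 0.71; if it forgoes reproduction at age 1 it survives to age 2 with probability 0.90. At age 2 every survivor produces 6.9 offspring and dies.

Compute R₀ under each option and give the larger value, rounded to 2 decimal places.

3.04

breed at age 1: R₀ = 0.49 × (0.9 + 0.71 × 6.9) = 0.49 × 5.7990 = 2.8415
delay to age 2: R₀ = 0.49 × (0.90 × 6.9) = 0.49 × 6.2100 = 3.0429
Higher: delay to age 2 (3.0429).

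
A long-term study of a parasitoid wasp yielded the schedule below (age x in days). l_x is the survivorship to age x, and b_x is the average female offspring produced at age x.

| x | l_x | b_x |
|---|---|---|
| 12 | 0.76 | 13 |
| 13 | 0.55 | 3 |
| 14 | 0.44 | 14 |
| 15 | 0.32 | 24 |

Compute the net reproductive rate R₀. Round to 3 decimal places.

R₀ = Σ l_x b_x:
  age 12: 0.76 × 13 = 9.8800
  age 13: 0.55 × 3 = 1.6500
  age 14: 0.44 × 14 = 6.1600
  age 15: 0.32 × 24 = 7.6800
R₀ = 9.8800 + 1.6500 + 6.1600 + 7.6800 = 25.3700

25.370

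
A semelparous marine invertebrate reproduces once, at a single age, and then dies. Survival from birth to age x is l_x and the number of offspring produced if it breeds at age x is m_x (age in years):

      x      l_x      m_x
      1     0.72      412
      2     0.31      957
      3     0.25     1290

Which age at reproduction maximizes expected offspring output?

Expected offspring if breeding at age x = l_x × m_x:
  age 1: 0.72 × 412 = 296.640
  age 2: 0.31 × 957 = 296.670
  age 3: 0.25 × 1290 = 322.500
Maximum at age 3 (322.500).

3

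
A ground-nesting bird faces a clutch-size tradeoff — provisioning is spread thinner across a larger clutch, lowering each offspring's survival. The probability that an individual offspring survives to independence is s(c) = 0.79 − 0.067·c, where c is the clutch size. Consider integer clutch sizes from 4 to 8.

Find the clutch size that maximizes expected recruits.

6

Expected recruits = c × s(c):
  c=4: 4 × 0.522 = 2.088
  c=5: 5 × 0.455 = 2.275
  c=6: 6 × 0.388 = 2.328
  c=7: 7 × 0.321 = 2.247
  c=8: 8 × 0.254 = 2.032
Maximum at c = 6 (2.328 recruits).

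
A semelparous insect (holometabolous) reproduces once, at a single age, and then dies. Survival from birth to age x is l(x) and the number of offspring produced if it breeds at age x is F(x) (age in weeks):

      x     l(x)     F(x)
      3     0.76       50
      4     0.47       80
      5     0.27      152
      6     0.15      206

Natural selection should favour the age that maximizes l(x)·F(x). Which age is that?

Expected offspring if breeding at age x = l(x) × F(x):
  age 3: 0.76 × 50 = 38.000
  age 4: 0.47 × 80 = 37.600
  age 5: 0.27 × 152 = 41.040
  age 6: 0.15 × 206 = 30.900
Maximum at age 5 (41.040).

5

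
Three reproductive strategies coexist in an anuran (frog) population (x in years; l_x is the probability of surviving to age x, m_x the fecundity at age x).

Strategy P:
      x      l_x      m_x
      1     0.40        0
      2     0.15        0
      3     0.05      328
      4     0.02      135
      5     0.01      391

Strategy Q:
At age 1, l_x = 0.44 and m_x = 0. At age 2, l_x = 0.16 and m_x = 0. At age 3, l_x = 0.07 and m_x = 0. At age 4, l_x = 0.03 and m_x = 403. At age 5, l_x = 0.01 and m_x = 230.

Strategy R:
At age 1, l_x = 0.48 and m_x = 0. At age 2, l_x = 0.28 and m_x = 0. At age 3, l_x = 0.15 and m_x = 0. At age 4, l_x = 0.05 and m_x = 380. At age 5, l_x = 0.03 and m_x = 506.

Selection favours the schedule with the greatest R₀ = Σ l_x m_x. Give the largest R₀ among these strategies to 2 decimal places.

Strategy P: R₀ = 0.40×0 + 0.15×0 + 0.05×328 + 0.02×135 + 0.01×391 = 23.0100
Strategy Q: R₀ = 0.44×0 + 0.16×0 + 0.07×0 + 0.03×403 + 0.01×230 = 14.3900
Strategy R: R₀ = 0.48×0 + 0.28×0 + 0.15×0 + 0.05×380 + 0.03×506 = 34.1800
Highest R₀: strategy R with 34.1800.

34.18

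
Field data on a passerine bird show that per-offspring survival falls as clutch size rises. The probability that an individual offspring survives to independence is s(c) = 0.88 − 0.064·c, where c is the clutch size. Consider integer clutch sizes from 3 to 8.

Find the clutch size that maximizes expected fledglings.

Expected fledglings = c × s(c):
  c=3: 3 × 0.688 = 2.064
  c=4: 4 × 0.624 = 2.496
  c=5: 5 × 0.560 = 2.800
  c=6: 6 × 0.496 = 2.976
  c=7: 7 × 0.432 = 3.024
  c=8: 8 × 0.368 = 2.944
Maximum at c = 7 (3.024 fledglings).

7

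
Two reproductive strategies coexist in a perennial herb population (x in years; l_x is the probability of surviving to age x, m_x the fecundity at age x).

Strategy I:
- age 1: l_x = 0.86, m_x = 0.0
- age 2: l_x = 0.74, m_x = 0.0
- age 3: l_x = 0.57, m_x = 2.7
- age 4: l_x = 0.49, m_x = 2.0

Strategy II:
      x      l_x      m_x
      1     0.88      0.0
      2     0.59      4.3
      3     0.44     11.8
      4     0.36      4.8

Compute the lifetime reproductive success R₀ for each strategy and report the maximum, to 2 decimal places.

Strategy I: R₀ = 0.86×0.0 + 0.74×0.0 + 0.57×2.7 + 0.49×2.0 = 2.5190
Strategy II: R₀ = 0.88×0.0 + 0.59×4.3 + 0.44×11.8 + 0.36×4.8 = 9.4570
Highest R₀: strategy II with 9.4570.

9.46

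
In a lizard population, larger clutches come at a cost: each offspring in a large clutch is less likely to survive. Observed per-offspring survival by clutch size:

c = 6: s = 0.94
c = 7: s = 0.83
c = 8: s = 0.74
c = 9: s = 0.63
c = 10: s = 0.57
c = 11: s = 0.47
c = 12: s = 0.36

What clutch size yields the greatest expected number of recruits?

8

Expected recruits = c × s(c):
  c=6: 6 × 0.94 = 5.640
  c=7: 7 × 0.83 = 5.810
  c=8: 8 × 0.74 = 5.920
  c=9: 9 × 0.63 = 5.670
  c=10: 10 × 0.57 = 5.700
  c=11: 11 × 0.47 = 5.170
  c=12: 12 × 0.36 = 4.320
Maximum at c = 8 (5.920 recruits).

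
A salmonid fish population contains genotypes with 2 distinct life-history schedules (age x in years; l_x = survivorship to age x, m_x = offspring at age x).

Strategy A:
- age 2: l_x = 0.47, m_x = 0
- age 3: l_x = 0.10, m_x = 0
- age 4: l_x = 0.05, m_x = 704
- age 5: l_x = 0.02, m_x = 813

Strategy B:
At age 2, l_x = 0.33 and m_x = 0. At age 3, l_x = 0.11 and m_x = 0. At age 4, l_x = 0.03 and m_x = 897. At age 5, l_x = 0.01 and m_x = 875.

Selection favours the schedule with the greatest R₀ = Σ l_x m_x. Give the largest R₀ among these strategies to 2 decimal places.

Strategy A: R₀ = 0.47×0 + 0.10×0 + 0.05×704 + 0.02×813 = 51.4600
Strategy B: R₀ = 0.33×0 + 0.11×0 + 0.03×897 + 0.01×875 = 35.6600
Highest R₀: strategy A with 51.4600.

51.46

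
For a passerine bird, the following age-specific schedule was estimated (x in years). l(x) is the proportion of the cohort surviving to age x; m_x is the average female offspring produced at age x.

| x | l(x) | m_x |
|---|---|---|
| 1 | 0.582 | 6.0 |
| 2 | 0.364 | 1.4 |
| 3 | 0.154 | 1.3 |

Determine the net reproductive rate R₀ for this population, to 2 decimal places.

R₀ = Σ l(x) m_x:
  age 1: 0.582 × 6.0 = 3.4920
  age 2: 0.364 × 1.4 = 0.5096
  age 3: 0.154 × 1.3 = 0.2002
R₀ = 3.4920 + 0.5096 + 0.2002 = 4.2018

4.20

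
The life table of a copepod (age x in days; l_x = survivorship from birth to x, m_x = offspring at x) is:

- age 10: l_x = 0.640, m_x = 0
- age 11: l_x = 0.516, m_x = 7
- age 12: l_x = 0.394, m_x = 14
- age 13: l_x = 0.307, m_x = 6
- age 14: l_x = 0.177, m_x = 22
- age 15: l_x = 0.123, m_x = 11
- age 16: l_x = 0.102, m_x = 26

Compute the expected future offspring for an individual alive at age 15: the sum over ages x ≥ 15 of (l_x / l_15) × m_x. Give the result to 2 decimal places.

l_15 = 0.123. Conditional survival from age 15 to x is l_x / l_15.
  x=15: (0.123/0.123) × 11 = 11.0000
  x=16: (0.102/0.123) × 26 = 21.5610
Sum = 11.0000 + 21.5610 = 32.5610

32.56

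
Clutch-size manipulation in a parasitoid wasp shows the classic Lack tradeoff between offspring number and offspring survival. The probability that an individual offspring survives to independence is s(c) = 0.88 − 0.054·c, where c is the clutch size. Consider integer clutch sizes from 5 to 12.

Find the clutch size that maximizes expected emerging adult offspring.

8

Expected emerging adult offspring = c × s(c):
  c=5: 5 × 0.610 = 3.050
  c=6: 6 × 0.556 = 3.336
  c=7: 7 × 0.502 = 3.514
  c=8: 8 × 0.448 = 3.584
  c=9: 9 × 0.394 = 3.546
  c=10: 10 × 0.340 = 3.400
  c=11: 11 × 0.286 = 3.146
  c=12: 12 × 0.232 = 2.784
Maximum at c = 8 (3.584 emerging adult offspring).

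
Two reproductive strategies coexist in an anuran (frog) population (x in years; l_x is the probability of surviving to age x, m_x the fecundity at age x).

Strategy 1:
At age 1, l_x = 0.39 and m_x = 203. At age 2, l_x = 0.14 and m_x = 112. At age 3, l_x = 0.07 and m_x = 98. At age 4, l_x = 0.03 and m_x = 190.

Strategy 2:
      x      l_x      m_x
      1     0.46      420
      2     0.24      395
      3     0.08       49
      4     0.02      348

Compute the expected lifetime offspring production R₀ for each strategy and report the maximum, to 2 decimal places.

298.88

Strategy 1: R₀ = 0.39×203 + 0.14×112 + 0.07×98 + 0.03×190 = 107.4100
Strategy 2: R₀ = 0.46×420 + 0.24×395 + 0.08×49 + 0.02×348 = 298.8800
Highest R₀: strategy 2 with 298.8800.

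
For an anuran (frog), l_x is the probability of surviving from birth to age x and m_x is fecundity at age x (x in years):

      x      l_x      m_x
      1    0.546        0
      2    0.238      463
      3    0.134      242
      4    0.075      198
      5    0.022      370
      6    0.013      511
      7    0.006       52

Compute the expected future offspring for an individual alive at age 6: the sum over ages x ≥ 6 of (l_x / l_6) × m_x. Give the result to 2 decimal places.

535.00

l_6 = 0.013. Conditional survival from age 6 to x is l_x / l_6.
  x=6: (0.013/0.013) × 511 = 511.0000
  x=7: (0.006/0.013) × 52 = 24.0000
Sum = 511.0000 + 24.0000 = 535.0000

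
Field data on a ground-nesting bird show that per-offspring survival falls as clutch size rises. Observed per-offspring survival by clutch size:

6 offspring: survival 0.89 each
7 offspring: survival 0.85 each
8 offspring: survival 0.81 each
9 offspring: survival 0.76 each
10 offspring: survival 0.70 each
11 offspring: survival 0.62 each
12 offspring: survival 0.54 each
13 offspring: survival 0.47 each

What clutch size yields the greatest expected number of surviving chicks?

Expected surviving chicks = c × s(c):
  c=6: 6 × 0.89 = 5.340
  c=7: 7 × 0.85 = 5.950
  c=8: 8 × 0.81 = 6.480
  c=9: 9 × 0.76 = 6.840
  c=10: 10 × 0.70 = 7.000
  c=11: 11 × 0.62 = 6.820
  c=12: 12 × 0.54 = 6.480
  c=13: 13 × 0.47 = 6.110
Maximum at c = 10 (7.000 surviving chicks).

10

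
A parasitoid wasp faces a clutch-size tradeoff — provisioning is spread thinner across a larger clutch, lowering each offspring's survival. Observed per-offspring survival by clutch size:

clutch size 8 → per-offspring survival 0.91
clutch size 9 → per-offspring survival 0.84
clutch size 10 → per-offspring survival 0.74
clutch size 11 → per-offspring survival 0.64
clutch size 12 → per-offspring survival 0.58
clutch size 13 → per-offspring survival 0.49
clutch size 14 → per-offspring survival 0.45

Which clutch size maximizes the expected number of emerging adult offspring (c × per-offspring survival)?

9

Expected emerging adult offspring = c × s(c):
  c=8: 8 × 0.91 = 7.280
  c=9: 9 × 0.84 = 7.560
  c=10: 10 × 0.74 = 7.400
  c=11: 11 × 0.64 = 7.040
  c=12: 12 × 0.58 = 6.960
  c=13: 13 × 0.49 = 6.370
  c=14: 14 × 0.45 = 6.300
Maximum at c = 9 (7.560 emerging adult offspring).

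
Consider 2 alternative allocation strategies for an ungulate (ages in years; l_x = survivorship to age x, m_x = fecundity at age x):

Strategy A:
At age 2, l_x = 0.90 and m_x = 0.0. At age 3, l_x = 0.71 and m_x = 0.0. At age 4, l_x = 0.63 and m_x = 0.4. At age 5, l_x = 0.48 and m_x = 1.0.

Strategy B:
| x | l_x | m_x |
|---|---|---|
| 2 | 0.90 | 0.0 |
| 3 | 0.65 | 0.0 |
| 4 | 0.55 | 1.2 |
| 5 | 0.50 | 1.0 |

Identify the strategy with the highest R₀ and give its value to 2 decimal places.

Strategy A: R₀ = 0.90×0.0 + 0.71×0.0 + 0.63×0.4 + 0.48×1.0 = 0.7320
Strategy B: R₀ = 0.90×0.0 + 0.65×0.0 + 0.55×1.2 + 0.50×1.0 = 1.1600
Highest R₀: strategy B with 1.1600.

1.16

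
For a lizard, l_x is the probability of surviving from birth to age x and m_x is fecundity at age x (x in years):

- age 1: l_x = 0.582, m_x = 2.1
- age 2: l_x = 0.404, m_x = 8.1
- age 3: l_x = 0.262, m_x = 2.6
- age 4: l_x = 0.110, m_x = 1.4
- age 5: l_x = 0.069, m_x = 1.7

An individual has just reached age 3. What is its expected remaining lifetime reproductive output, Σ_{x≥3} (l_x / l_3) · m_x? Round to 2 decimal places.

l_3 = 0.262. Conditional survival from age 3 to x is l_x / l_3.
  x=3: (0.262/0.262) × 2.6 = 2.6000
  x=4: (0.110/0.262) × 1.4 = 0.5878
  x=5: (0.069/0.262) × 1.7 = 0.4477
Sum = 2.6000 + 0.5878 + 0.4477 = 3.6355

3.64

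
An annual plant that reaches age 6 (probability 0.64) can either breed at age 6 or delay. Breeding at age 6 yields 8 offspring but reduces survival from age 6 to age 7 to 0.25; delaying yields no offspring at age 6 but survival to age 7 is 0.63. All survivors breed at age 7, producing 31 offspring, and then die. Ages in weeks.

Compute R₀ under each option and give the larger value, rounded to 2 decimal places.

12.50

breed at age 6: R₀ = 0.64 × (8 + 0.25 × 31) = 0.64 × 15.7500 = 10.0800
delay to age 7: R₀ = 0.64 × (0.63 × 31) = 0.64 × 19.5300 = 12.4992
Higher: delay to age 7 (12.4992).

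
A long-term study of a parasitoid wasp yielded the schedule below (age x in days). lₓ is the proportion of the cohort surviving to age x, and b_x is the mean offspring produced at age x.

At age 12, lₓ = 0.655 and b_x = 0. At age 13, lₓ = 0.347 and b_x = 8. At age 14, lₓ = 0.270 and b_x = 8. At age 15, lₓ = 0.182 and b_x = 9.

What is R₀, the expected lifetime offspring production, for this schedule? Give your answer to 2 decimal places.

6.57

R₀ = Σ lₓ b_x:
  age 12: 0.655 × 0 = 0.0000
  age 13: 0.347 × 8 = 2.7760
  age 14: 0.270 × 8 = 2.1600
  age 15: 0.182 × 9 = 1.6380
R₀ = 0.0000 + 2.7760 + 2.1600 + 1.6380 = 6.5740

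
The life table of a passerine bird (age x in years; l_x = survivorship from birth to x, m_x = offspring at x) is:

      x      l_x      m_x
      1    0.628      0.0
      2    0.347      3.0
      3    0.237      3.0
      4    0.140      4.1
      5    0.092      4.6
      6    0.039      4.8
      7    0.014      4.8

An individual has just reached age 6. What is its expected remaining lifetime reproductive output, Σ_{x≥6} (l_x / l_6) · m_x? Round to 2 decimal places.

l_6 = 0.039. Conditional survival from age 6 to x is l_x / l_6.
  x=6: (0.039/0.039) × 4.8 = 4.8000
  x=7: (0.014/0.039) × 4.8 = 1.7231
Sum = 4.8000 + 1.7231 = 6.5231

6.52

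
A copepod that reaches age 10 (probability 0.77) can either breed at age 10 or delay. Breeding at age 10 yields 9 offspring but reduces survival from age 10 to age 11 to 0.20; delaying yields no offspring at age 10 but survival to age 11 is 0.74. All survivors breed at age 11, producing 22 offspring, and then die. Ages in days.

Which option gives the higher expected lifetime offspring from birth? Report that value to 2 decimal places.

12.54

breed at age 10: R₀ = 0.77 × (9 + 0.20 × 22) = 0.77 × 13.4000 = 10.3180
delay to age 11: R₀ = 0.77 × (0.74 × 22) = 0.77 × 16.2800 = 12.5356
Higher: delay to age 11 (12.5356).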